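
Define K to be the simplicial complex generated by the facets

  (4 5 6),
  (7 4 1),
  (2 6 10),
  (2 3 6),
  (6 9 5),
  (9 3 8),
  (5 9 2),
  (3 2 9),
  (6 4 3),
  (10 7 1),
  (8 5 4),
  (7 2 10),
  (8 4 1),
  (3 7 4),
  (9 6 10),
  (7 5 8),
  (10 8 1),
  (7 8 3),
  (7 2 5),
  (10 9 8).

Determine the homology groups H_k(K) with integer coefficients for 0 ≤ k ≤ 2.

H_0 ≅ Z,  H_1 ≅ Z ⊕ Z/2,  H_2 = 0.

Take the total order 1 < 2 < 3 < 4 < 5 < 6 < 7 < 8 < 9 < 10 on the vertex set. Then K (dimension 2) consists of the simplices:

  0-simplices (10): [1], [2], [3], [4], [5], [6], [7], [8], [9], [10]
  1-simplices (30): (30 of them)
  2-simplices (20): (20 of them)

giving chain groups C_0 ≅ Z^10, C_1 ≅ Z^30, C_2 ≅ Z^20.

The boundary map ∂_1: C_1 → C_0 sends each edge [p,q] (with p < q) to q − p. For instance
  ∂[3,4] = [4] − [3].
This gives a 10×30 integer matrix of rank 9; reducing to Smith normal form yields diagonal entries (1,1,1,1,1,1,1,1,1).

Boundary ∂_2: C_2 → C_1 maps a triangle to the signed sum of its edges. For instance
  ∂[5,6,9] = [6,9] − [5,9] + [5,6],
  ∂[3,7,8] = [7,8] − [3,8] + [3,7].
This gives a 30×20 integer matrix of rank 20; reducing to Smith normal form yields diagonal entries (1,1,1,1,1,1,1,1,1,1,1,1,1,1,1,1,1,1,1,2).

Now H_k = ker ∂_k / im ∂_{k+1}, so:

  H_0: rank C_0 − rank ∂_1 = 10 − 9 = 1, and the invariant factors of ∂_1 are all 1, so H_0 = Z.
  H_1: rank ker ∂_1 − rank ∂_2 = (30 − 9) − 20 = 1, and ∂_2 has invariant factor 2 > 1, so H_1 = Z ⊕ Z/2.
  H_2: rank ker ∂_2 − rank ∂_3 = (20 − 20) − 0 = 0, and there is no ∂_3, so H_2 = 0.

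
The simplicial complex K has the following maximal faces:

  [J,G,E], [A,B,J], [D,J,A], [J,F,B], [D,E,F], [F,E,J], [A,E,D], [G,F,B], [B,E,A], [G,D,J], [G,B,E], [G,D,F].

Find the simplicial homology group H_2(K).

H_2 ≅ 0.

K has 7 vertices, 18 edges, 12 triangles.
rank ∂_2 = 12, rank ∂_3 = 0 ⇒ b_2 = 12 − 12 − 0 = 0. So H_2 = 0.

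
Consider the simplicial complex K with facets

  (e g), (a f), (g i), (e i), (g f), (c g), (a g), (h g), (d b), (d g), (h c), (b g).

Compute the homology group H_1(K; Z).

Fix the vertex order a < b < c < d < e < f < g < h < i and write every simplex with vertices in increasing order. Then dim K = 1 and the simplices of K are:

  0-simplices (9): a, b, c, d, e, f, g, h, i
  1-simplices (12): af, ag, bd, bg, cg, ch, dg, eg, ei, fg, gh, gi

Hence C_0 ≅ Z^9, C_1 ≅ Z^12.

Boundary ∂_1: C_1 → C_0 is given by ∂[p,q] = [q] − [p].
As a 9×12 matrix over Z this has rank 8, with invariant factors (1,1,1,1,1,1,1,1).

Reading off H_k = ker ∂_k / im ∂_{k+1}:

  H_1: rank ker ∂_1 − rank ∂_2 = (12 − 8) − 0 = 4, and there is no ∂_2, so H_1 = Z^4.

H_1 ≅ Z^4.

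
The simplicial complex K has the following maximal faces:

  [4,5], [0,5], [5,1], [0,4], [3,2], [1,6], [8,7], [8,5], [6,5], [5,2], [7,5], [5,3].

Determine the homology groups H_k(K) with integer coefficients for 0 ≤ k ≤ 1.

Fix the vertex order 0 < 1 < 2 < 3 < 4 < 5 < 6 < 7 < 8 and write every simplex with vertices in increasing order. Then dim K = 1 and the simplices of K are:

  0-simplices (9): [0], [1], [2], [3], [4], [5], [6], [7], [8]
  1-simplices (12): [0,4], [0,5], [1,5], [1,6], [2,3], [2,5], [3,5], [4,5], [5,6], [5,7], [5,8], [7,8]

Hence C_0 ≅ Z^9, C_1 ≅ Z^12.

∂_1: C_1 → C_0 maps an edge to its endpoints' difference, ∂[p,q] = q − p. For instance
  ∂[1,6] = [6] − [1].
This gives a 9×12 integer matrix of rank 8; reducing to Smith normal form yields diagonal entries (1,1,1,1,1,1,1,1).

Reading off H_k = ker ∂_k / im ∂_{k+1}:

  H_0: rank C_0 − rank ∂_1 = 9 − 8 = 1, and the invariant factors of ∂_1 are all 1, so H_0 ≅ Z.
  H_1: rank ker ∂_1 − rank ∂_2 = (12 − 8) − 0 = 4, and there is no ∂_2, so H_1 ≅ Z^4.

H_0 ≅ Z,  H_1 ≅ Z^4.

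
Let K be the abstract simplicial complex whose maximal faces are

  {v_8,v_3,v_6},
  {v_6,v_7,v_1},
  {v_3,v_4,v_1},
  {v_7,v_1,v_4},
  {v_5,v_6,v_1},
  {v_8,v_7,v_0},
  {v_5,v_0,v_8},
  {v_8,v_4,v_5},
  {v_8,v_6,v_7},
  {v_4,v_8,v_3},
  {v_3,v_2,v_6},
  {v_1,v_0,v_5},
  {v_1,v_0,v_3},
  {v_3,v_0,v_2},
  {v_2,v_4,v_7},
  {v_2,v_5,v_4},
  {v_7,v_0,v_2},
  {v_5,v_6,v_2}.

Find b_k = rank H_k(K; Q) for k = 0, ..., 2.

K has 9 vertices, 27 edges, 18 triangles.
rank ∂_0 = 0, rank ∂_1 = 8 ⇒ b_0 = 9 − 0 − 8 = 1; all invariant factors of ∂_1 are 1 so no torsion. So H_0 ≅ Z.
rank ∂_1 = 8, rank ∂_2 = 17 ⇒ b_1 = 27 − 8 − 17 = 2; all invariant factors of ∂_2 are 1 so no torsion. So H_1 ≅ Z^2.
rank ∂_2 = 17, rank ∂_3 = 0 ⇒ b_2 = 18 − 17 − 0 = 1. So H_2 ≅ Z.

b_0 = 1, b_1 = 2, b_2 = 1.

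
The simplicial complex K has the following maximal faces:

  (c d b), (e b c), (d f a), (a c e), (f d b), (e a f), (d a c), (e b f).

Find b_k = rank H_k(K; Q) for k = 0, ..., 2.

Fix the vertex order a < b < c < d < e < f and write every simplex with vertices in increasing order. Then dim K = 2 and the simplices of K are:

  0-simplices (6): a, b, c, d, e, f
  1-simplices (12): ac, ad, ae, af, bc, bd, be, bf, cd, ce, df, ef
  2-simplices (8): acd, ace, adf, aef, bcd, bce, bdf, bef

giving chain groups C_0 ≅ Z^6, C_1 ≅ Z^12, C_2 ≅ Z^8.

Boundary ∂_1: C_1 → C_0 sends each edge [p,q] (with p < q) to q − p. For instance
  ∂ce = e − c.
This gives a 6×12 integer matrix of rank 5; reducing to Smith normal form yields diagonal entries (1,1,1,1,1).

∂_2: C_2 → C_1 acts by ∂[p,q,r] = [q,r] − [p,r] + [p,q]. For instance
  ∂adf = df − af + ad,
  ∂bce = ce − be + bc.
As a 12×8 matrix over Z this has rank 7, with invariant factors (1,1,1,1,1,1,1).

Computing H_k = (kernel of ∂_k) / (image of ∂_{k+1}):

  H_0: rank C_0 − rank ∂_1 = 6 − 5 = 1, and the invariant factors of ∂_1 are all 1, so H_0 ≅ Z.
  H_1: rank ker ∂_1 − rank ∂_2 = (12 − 5) − 7 = 0, and the invariant factors of ∂_2 are all 1, so H_1 ≅ 0.
  H_2: rank ker ∂_2 − rank ∂_3 = (8 − 7) − 0 = 1, and there is no ∂_3, so H_2 ≅ Z.

Hence the Betti numbers are b_0 = 1, b_1 = 0, b_2 = 1.

b_0 = 1, b_1 = 0, b_2 = 1.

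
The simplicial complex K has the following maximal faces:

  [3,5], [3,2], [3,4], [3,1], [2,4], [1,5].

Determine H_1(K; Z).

K has 5 vertices, 6 edges.
rank ∂_1 = 4, rank ∂_2 = 0 ⇒ b_1 = 6 − 4 − 0 = 2. So H_1 = Z^2.

H_1 = Z^2.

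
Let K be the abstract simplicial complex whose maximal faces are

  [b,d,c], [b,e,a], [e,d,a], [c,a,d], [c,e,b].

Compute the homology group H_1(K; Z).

H_1 = Z.

We work with the vertex ordering a < b < c < d < e. The simplices of K, each written with vertices in increasing order, are:

  0-simplices (5): a, b, c, d, e
  1-simplices (10): ab, ac, ad, ae, bc, bd, be, cd, ce, de
  2-simplices (5): abe, acd, ade, bcd, bce

so the chain groups are C_0 ≅ Z^5, C_1 ≅ Z^10, C_2 ≅ Z^5.

∂_1: C_1 → C_0 maps an edge to its endpoints' difference, ∂[p,q] = q − p. For instance
  ∂ce = e − c.
As a 5×10 matrix over Z this has rank 4, with invariant factors (1,1,1,1).

The boundary map ∂_2: C_2 → C_1 sends each 2-simplex [p,q,r] to [q,r] − [p,r] + [p,q]. For instance
  ∂acd = cd − ad + ac,
  ∂abe = be − ae + ab.
The 10×5 boundary matrix has rank 5 and Smith normal form diag(1,1,1,1,1).

Reading off H_k = ker ∂_k / im ∂_{k+1}:

  H_1: rank ker ∂_1 − rank ∂_2 = (10 − 4) − 5 = 1, and the invariant factors of ∂_2 are all 1, so H_1 ≅ Z.

(K is a triangulation of the Möbius band.)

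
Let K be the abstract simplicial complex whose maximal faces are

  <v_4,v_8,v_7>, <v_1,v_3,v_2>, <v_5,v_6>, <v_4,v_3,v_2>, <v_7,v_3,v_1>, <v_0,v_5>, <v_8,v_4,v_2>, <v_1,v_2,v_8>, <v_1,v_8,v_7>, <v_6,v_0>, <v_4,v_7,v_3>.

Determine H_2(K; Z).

H_2 = Z.

We work with the vertex ordering v_0 < v_1 < v_2 < v_3 < v_4 < v_5 < v_6 < v_7 < v_8. The simplices of K, each written with vertices in increasing order, are:

  0-simplices (9): [v_0], [v_1], [v_2], [v_3], [v_4], [v_5], [v_6], [v_7], [v_8]
  1-simplices (15): (15 of them)
  2-simplices (8): [v_1,v_2,v_3], [v_1,v_2,v_8], [v_1,v_3,v_7], [v_1,v_7,v_8], [v_2,v_3,v_4], [v_2,v_4,v_8], [v_3,v_4,v_7], [v_4,v_7,v_8]

Hence C_0 ≅ Z^9, C_1 ≅ Z^15, C_2 ≅ Z^8.

∂_1: C_1 → C_0 sends each edge [p,q] (with p < q) to q − p.
The 9×15 boundary matrix has rank 7 and Smith normal form diag(1,1,1,1,1,1,1).

∂_2: C_2 → C_1 acts by ∂[p,q,r] = [q,r] − [p,r] + [p,q]. For instance
  ∂[v_1,v_7,v_8] = [v_7,v_8] − [v_1,v_8] + [v_1,v_7],
  ∂[v_1,v_2,v_3] = [v_2,v_3] − [v_1,v_3] + [v_1,v_2].
As a 15×8 matrix over Z this has rank 7, with invariant factors (1,1,1,1,1,1,1).

Now H_k = ker ∂_k / im ∂_{k+1}, so:

  H_2: rank ker ∂_2 − rank ∂_3 = (8 − 7) − 0 = 1, and there is no ∂_3, so H_2 = Z.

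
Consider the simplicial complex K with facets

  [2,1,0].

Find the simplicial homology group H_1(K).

Fix the vertex order 0 < 1 < 2 and write every simplex with vertices in increasing order. Then dim K = 2 and the simplices of K are:

  0-simplices (3): [0], [1], [2]
  1-simplices (3): [0,1], [0,2], [1,2]
  2-simplices (1): [0,1,2]

giving chain groups C_0 ≅ Z^3, C_1 ≅ Z^3, C_2 ≅ Z^1.

∂_1: C_1 → C_0 sends each edge [p,q] (with p < q) to q − p.
As a 3×3 matrix over Z this has rank 2, with invariant factors (1,1).

The boundary map ∂_2: C_2 → C_1 maps a triangle to the signed sum of its edges. For instance
  ∂[0,1,2] = [1,2] − [0,2] + [0,1].
The 3×1 boundary matrix has rank 1 and Smith normal form diag(1).

Computing H_k = (kernel of ∂_k) / (image of ∂_{k+1}):

  H_1: rank ker ∂_1 − rank ∂_2 = (3 − 2) − 1 = 0, and the invariant factors of ∂_2 are all 1, so H_1 = 0.

H_1 ≅ 0.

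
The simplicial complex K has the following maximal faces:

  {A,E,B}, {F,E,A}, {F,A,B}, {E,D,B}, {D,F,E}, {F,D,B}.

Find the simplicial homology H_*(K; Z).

H_0 ≅ Z,  H_1 = 0,  H_2 ≅ Z.

Take the total order A < B < D < E < F on the vertex set. Then K (dimension 2) consists of the simplices:

  0-simplices (5): A, B, D, E, F
  1-simplices (9): AB, AE, AF, BD, BE, BF, DE, DF, EF
  2-simplices (6): ABE, ABF, AEF, BDE, BDF, DEF

so the chain groups are C_0 ≅ Z^5, C_1 ≅ Z^9, C_2 ≅ Z^6.

Boundary ∂_1: C_1 → C_0 sends each edge [p,q] (with p < q) to q − p. For instance
  ∂AE = E − A.
The resulting 5×9 matrix has rank 4, and its Smith normal form has invariant factors (1,1,1,1).

∂_2: C_2 → C_1 acts by ∂[p,q,r] = [q,r] − [p,r] + [p,q]. For instance
  ∂DEF = EF − DF + DE,
  ∂ABE = BE − AE + AB.
As a 9×6 matrix over Z this has rank 5, with invariant factors (1,1,1,1,1).

Computing H_k = (kernel of ∂_k) / (image of ∂_{k+1}):

  H_0: rank C_0 − rank ∂_1 = 5 − 4 = 1, and the invariant factors of ∂_1 are all 1, so H_0 ≅ Z.
  H_1: rank ker ∂_1 − rank ∂_2 = (9 − 4) − 5 = 0, and the invariant factors of ∂_2 are all 1, so H_1 ≅ 0.
  H_2: rank ker ∂_2 − rank ∂_3 = (6 − 5) − 0 = 1, and there is no ∂_3, so H_2 ≅ Z.

As a check, the Euler characteristic is 5 − 9 + 6 = 2, which agrees with 1 − 0 + 1 = 2.
(K is a triangulation of the 2-sphere S^2.)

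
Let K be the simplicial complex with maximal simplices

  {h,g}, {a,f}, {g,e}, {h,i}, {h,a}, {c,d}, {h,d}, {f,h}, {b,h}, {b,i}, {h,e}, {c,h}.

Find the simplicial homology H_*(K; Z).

We work with the vertex ordering a < b < c < d < e < f < g < h < i. The simplices of K, each written with vertices in increasing order, are:

  0-simplices (9): a, b, c, d, e, f, g, h, i
  1-simplices (12): af, ah, bh, bi, cd, ch, dh, eg, eh, fh, gh, hi

giving chain groups C_0 ≅ Z^9, C_1 ≅ Z^12.

The boundary map ∂_1: C_1 → C_0 maps an edge to its endpoints' difference, ∂[p,q] = q − p. For instance
  ∂fh = h − f.
The 9×12 boundary matrix has rank 8 and Smith normal form diag(1,1,1,1,1,1,1,1).

From H_k ≅ ker(∂_k) / im(∂_{k+1}) we obtain:

  H_0: rank C_0 − rank ∂_1 = 9 − 8 = 1, and the invariant factors of ∂_1 are all 1, so H_0 = Z.
  H_1: rank ker ∂_1 − rank ∂_2 = (12 − 8) − 0 = 4, and there is no ∂_2, so H_1 = Z^4.

(K is a triangulation of a wedge of 4 circles.)

H_0 ≅ Z,  H_1 ≅ Z^4.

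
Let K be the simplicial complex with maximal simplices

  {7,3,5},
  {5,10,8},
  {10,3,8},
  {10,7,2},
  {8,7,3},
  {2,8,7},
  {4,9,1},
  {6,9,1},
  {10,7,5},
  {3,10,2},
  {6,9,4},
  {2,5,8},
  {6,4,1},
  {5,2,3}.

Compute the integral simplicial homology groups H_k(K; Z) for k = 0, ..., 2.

H_0 ≅ Z^2,  H_1 ≅ Z/2,  H_2 ≅ Z.

Order the vertices as 1 < 2 < 3 < 4 < 5 < 6 < 7 < 8 < 9 < 10. Listing each simplex with vertices in this order, K has dimension 2 with simplices:

  0-simplices (10): [1], [2], [3], [4], [5], [6], [7], [8], [9], [10]
  1-simplices (21): [1,4], [1,6], [1,9], [2,3], [2,5], [2,7], [2,8], [2,10], [3,5], [3,7], [3,8], [3,10], [4,6], [4,9], [5,7], [5,8], [5,10], [6,9], [7,8], [7,10], [8,10]
  2-simplices (14): [1,4,6], [1,4,9], [1,6,9], [2,3,5], [2,3,10], [2,5,8], [2,7,8], [2,7,10], [3,5,7], [3,7,8], [3,8,10], [4,6,9], [5,7,10], [5,8,10]

giving chain groups C_0 ≅ Z^10, C_1 ≅ Z^21, C_2 ≅ Z^14.

The boundary map ∂_1: C_1 → C_0 maps an edge to its endpoints' difference, ∂[p,q] = q − p. For instance
  ∂[2,7] = [7] − [2].
This gives a 10×21 integer matrix of rank 8; reducing to Smith normal form yields diagonal entries (1,1,1,1,1,1,1,1).

∂_2: C_2 → C_1 acts by ∂[p,q,r] = [q,r] − [p,r] + [p,q]. For instance
  ∂[4,6,9] = [6,9] − [4,9] + [4,6],
  ∂[5,7,10] = [7,10] − [5,10] + [5,7].
This gives a 21×14 integer matrix of rank 13; reducing to Smith normal form yields diagonal entries (1,1,1,1,1,1,1,1,1,1,1,1,2).

Computing H_k = (kernel of ∂_k) / (image of ∂_{k+1}):

  H_0: rank C_0 − rank ∂_1 = 10 − 8 = 2, and the invariant factors of ∂_1 are all 1, so H_0 = Z^2.
  H_1: rank ker ∂_1 − rank ∂_2 = (21 − 8) − 13 = 0, and ∂_2 has invariant factor 2 > 1, so H_1 = Z/2.
  H_2: rank ker ∂_2 − rank ∂_3 = (14 − 13) − 0 = 1, and there is no ∂_3, so H_2 = Z.

As a check, the Euler characteristic is 10 − 21 + 14 = 3, which agrees with 2 − 0 + 1 = 3.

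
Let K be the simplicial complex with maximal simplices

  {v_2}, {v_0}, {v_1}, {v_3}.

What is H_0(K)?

H_0 = Z^4.

Order the vertices as v_0 < v_1 < v_2 < v_3. Listing each simplex with vertices in this order, K has dimension 0 with simplices:

  0-simplices (4): [v_0], [v_1], [v_2], [v_3]

so the chain groups are C_0 ≅ Z^4.

Reading off H_k = ker ∂_k / im ∂_{k+1}:

  H_0: rank C_0 − rank ∂_1 = 4 − 0 = 4, and there is no ∂_1, so H_0 ≅ Z^4.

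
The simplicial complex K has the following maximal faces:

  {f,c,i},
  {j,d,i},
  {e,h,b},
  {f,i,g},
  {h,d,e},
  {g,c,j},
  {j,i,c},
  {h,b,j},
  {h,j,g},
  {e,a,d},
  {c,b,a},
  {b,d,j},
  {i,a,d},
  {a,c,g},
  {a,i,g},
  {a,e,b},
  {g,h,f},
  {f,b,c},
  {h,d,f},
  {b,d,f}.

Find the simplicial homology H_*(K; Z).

Fix the vertex order a < b < c < d < e < f < g < h < i < j and write every simplex with vertices in increasing order. Then dim K = 2 and the simplices of K are:

  0-simplices (10): a, b, c, d, e, f, g, h, i, j
  1-simplices (30): ab, ac, ad, ae, ag, ai, bc, bd, be, bf, bh, bj, cf, cg, ci, cj, de, df, dh, di, dj, eh, fg, fh, fi, gh, gi, gj, hj, ij
  2-simplices (20): abc, abe, acg, ade, adi, agi, bcf, bdf, bdj, beh, bhj, cfi, cgj, cij, deh, dfh, dij, fgh, fgi, ghj

so the chain groups are C_0 ≅ Z^10, C_1 ≅ Z^30, C_2 ≅ Z^20.

∂_1: C_1 → C_0 maps an edge to its endpoints' difference, ∂[p,q] = q − p.
This gives a 10×30 integer matrix of rank 9; reducing to Smith normal form yields diagonal entries (1,1,1,1,1,1,1,1,1).

∂_2: C_2 → C_1 acts by ∂[p,q,r] = [q,r] − [p,r] + [p,q]. For instance
  ∂cgj = gj − cj + cg,
  ∂bdf = df − bf + bd.
As a 30×20 matrix over Z this has rank 20, with invariant factors (1,1,1,1,1,1,1,1,1,1,1,1,1,1,1,1,1,1,1,2).

Now H_k = ker ∂_k / im ∂_{k+1}, so:

  H_0: rank C_0 − rank ∂_1 = 10 − 9 = 1, and the invariant factors of ∂_1 are all 1, so H_0 ≅ Z.
  H_1: rank ker ∂_1 − rank ∂_2 = (30 − 9) − 20 = 1, and ∂_2 has invariant factor 2 > 1, so H_1 ≅ Z × Z/2.
  H_2: rank ker ∂_2 − rank ∂_3 = (20 − 20) − 0 = 0, and there is no ∂_3, so H_2 ≅ 0.

As a check, the Euler characteristic is 10 − 30 + 20 = 0, which agrees with 1 − 1 + 0 = 0.
(K is a triangulation of the Klein bottle.)

H_0 = Z,  H_1 = Z × Z/2,  H_2 = 0.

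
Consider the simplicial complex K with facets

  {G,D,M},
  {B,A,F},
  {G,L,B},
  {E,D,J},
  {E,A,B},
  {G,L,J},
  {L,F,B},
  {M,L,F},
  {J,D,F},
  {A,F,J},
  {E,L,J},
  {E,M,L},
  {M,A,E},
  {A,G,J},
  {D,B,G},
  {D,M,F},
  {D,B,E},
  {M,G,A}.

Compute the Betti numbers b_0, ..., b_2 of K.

b_0 = 1, b_1 = 2, b_2 = 1.

Order the vertices as A < B < D < E < F < G < J < L < M. Listing each simplex with vertices in this order, K has dimension 2 with simplices:

  0-simplices (9): A, B, D, E, F, G, J, L, M
  1-simplices (27): AB, AE, AF, AG, AJ, AM, BD, BE, BF, BG, BL, DE, DF, DG, DJ, DM, EJ, EL, EM, FJ, FL, FM, GJ, GL, GM, JL, LM
  2-simplices (18): ABE, ABF, AEM, AFJ, AGJ, AGM, BDE, BDG, BFL, BGL, DEJ, DFJ, DFM, DGM, EJL, ELM, FLM, GJL

so the chain groups are C_0 ≅ Z^9, C_1 ≅ Z^27, C_2 ≅ Z^18.

Boundary ∂_1: C_1 → C_0 is given by ∂[p,q] = [q] − [p]. For instance
  ∂EL = L − E.
This gives a 9×27 integer matrix of rank 8; reducing to Smith normal form yields diagonal entries (1,1,1,1,1,1,1,1).

The boundary map ∂_2: C_2 → C_1 maps a triangle to the signed sum of its edges. For instance
  ∂AFJ = FJ − AJ + AF,
  ∂DGM = GM − DM + DG.
The resulting 27×18 matrix has rank 17, and its Smith normal form has invariant factors (1,1,1,1,1,1,1,1,1,1,1,1,1,1,1,1,1).

Computing H_k = (kernel of ∂_k) / (image of ∂_{k+1}):

  H_0: rank C_0 − rank ∂_1 = 9 − 8 = 1, and the invariant factors of ∂_1 are all 1, so H_0 ≅ Z.
  H_1: rank ker ∂_1 − rank ∂_2 = (27 − 8) − 17 = 2, and the invariant factors of ∂_2 are all 1, so H_1 ≅ Z^2.
  H_2: rank ker ∂_2 − rank ∂_3 = (18 − 17) − 0 = 1, and there is no ∂_3, so H_2 ≅ Z.

(K is a triangulation of the torus T^2.)

Hence the Betti numbers are b_0 = 1, b_1 = 2, b_2 = 1.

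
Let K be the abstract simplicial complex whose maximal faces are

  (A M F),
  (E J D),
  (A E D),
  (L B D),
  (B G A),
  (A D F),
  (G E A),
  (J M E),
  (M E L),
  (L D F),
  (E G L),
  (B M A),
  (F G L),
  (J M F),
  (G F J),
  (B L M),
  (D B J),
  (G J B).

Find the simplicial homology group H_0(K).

Take the total order A < B < D < E < F < G < J < L < M on the vertex set. Then K (dimension 2) consists of the simplices:

  0-simplices (9): A, B, D, E, F, G, J, L, M
  1-simplices (27): AB, AD, AE, AF, AG, AM, BD, BG, BJ, BL, BM, DE, DF, DJ, DL, EG, EJ, EL, EM, FG, FJ, FL, FM, GJ, GL, JM, LM
  2-simplices (18): ABG, ABM, ADE, ADF, AEG, AFM, BDJ, BDL, BGJ, BLM, DEJ, DFL, EGL, EJM, ELM, FGJ, FGL, FJM

so the chain groups are C_0 ≅ Z^9, C_1 ≅ Z^27, C_2 ≅ Z^18.

Boundary ∂_1: C_1 → C_0 sends each edge [p,q] (with p < q) to q − p.
As a 9×27 matrix over Z this has rank 8, with invariant factors (1,1,1,1,1,1,1,1).

Boundary ∂_2: C_2 → C_1 sends each 2-simplex [p,q,r] to [q,r] − [p,r] + [p,q]. For instance
  ∂ELM = LM − EM + EL,
  ∂AEG = EG − AG + AE.
As a 27×18 matrix over Z this has rank 17, with invariant factors (1,1,1,1,1,1,1,1,1,1,1,1,1,1,1,1,1).

Reading off H_k = ker ∂_k / im ∂_{k+1}:

  H_0: rank C_0 − rank ∂_1 = 9 − 8 = 1, and the invariant factors of ∂_1 are all 1, so H_0 = Z.

(K is a triangulation of the torus T^2.)

H_0 ≅ Z.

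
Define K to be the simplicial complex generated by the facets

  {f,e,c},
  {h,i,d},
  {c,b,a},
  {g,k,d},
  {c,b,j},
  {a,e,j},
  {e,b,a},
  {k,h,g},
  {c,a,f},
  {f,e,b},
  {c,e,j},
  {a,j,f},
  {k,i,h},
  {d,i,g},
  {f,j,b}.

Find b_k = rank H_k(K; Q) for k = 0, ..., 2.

b_0 = 2, b_1 = 1, b_2 = 0.

We work with the vertex ordering a < b < c < d < e < f < g < h < i < j < k. The simplices of K, each written with vertices in increasing order, are:

  0-simplices (11): a, b, c, d, e, f, g, h, i, j, k
  1-simplices (25): ab, ac, ae, af, aj, bc, be, bf, bj, ce, cf, cj, dg, dh, di, dk, ef, ej, fj, gh, gi, gk, hi, hk, ik
  2-simplices (15): abc, abe, acf, aej, afj, bcj, bef, bfj, cef, cej, dgi, dgk, dhi, ghk, hik

giving chain groups C_0 ≅ Z^11, C_1 ≅ Z^25, C_2 ≅ Z^15.

The boundary map ∂_1: C_1 → C_0 sends each edge [p,q] (with p < q) to q − p.
This gives a 11×25 integer matrix of rank 9; reducing to Smith normal form yields diagonal entries (1,1,1,1,1,1,1,1,1).

Boundary ∂_2: C_2 → C_1 sends each 2-simplex [p,q,r] to [q,r] − [p,r] + [p,q]. For instance
  ∂abe = be − ae + ab,
  ∂bef = ef − bf + be.
The 25×15 boundary matrix has rank 15 and Smith normal form diag(1,1,1,1,1,1,1,1,1,1,1,1,1,1,2).

Reading off H_k = ker ∂_k / im ∂_{k+1}:

  H_0: rank C_0 − rank ∂_1 = 11 − 9 = 2, and the invariant factors of ∂_1 are all 1, so H_0 = Z^2.
  H_1: rank ker ∂_1 − rank ∂_2 = (25 − 9) − 15 = 1, and ∂_2 has invariant factor 2 > 1, so H_1 = Z ⊕ Z/2.
  H_2: rank ker ∂_2 − rank ∂_3 = (15 − 15) − 0 = 0, and there is no ∂_3, so H_2 = 0.

As a check, the Euler characteristic is 11 − 25 + 15 = 1, which agrees with 2 − 1 + 0 = 1.

Hence the Betti numbers are b_0 = 2, b_1 = 1, b_2 = 0.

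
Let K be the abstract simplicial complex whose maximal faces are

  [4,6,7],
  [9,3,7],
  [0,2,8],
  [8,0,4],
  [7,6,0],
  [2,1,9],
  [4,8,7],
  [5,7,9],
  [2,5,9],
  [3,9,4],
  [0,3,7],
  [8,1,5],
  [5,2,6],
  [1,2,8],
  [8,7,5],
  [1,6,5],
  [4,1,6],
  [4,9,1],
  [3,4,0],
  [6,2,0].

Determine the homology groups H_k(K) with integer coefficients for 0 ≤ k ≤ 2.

Fix the vertex order 0 < 1 < 2 < 3 < 4 < 5 < 6 < 7 < 8 < 9 and write every simplex with vertices in increasing order. Then dim K = 2 and the simplices of K are:

  0-simplices (10): [0], [1], [2], [3], [4], [5], [6], [7], [8], [9]
  1-simplices (30): (30 of them)
  2-simplices (20): (20 of them)

Hence C_0 ≅ Z^10, C_1 ≅ Z^30, C_2 ≅ Z^20.

∂_1: C_1 → C_0 sends each edge [p,q] (with p < q) to q − p. For instance
  ∂[7,9] = [9] − [7].
This gives a 10×30 integer matrix of rank 9; reducing to Smith normal form yields diagonal entries (1,1,1,1,1,1,1,1,1).

∂_2: C_2 → C_1 maps a triangle to the signed sum of its edges. For instance
  ∂[1,5,6] = [5,6] − [1,6] + [1,5],
  ∂[2,5,9] = [5,9] − [2,9] + [2,5].
This gives a 30×20 integer matrix of rank 20; reducing to Smith normal form yields diagonal entries (1,1,1,1,1,1,1,1,1,1,1,1,1,1,1,1,1,1,1,2).

Computing H_k = (kernel of ∂_k) / (image of ∂_{k+1}):

  H_0: rank C_0 − rank ∂_1 = 10 − 9 = 1, and the invariant factors of ∂_1 are all 1, so H_0 = Z.
  H_1: rank ker ∂_1 − rank ∂_2 = (30 − 9) − 20 = 1, and ∂_2 has invariant factor 2 > 1, so H_1 = Z ⊕ Z_2.
  H_2: rank ker ∂_2 − rank ∂_3 = (20 − 20) − 0 = 0, and there is no ∂_3, so H_2 = 0.

As a check, the Euler characteristic is 10 − 30 + 20 = 0, which agrees with 1 − 1 + 0 = 0.

H_0 = Z,  H_1 = Z ⊕ Z_2,  H_2 = 0.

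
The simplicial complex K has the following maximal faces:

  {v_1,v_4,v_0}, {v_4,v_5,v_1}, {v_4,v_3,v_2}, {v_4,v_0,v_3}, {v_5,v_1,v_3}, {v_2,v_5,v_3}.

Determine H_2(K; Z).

Take the total order v_0 < v_1 < v_2 < v_3 < v_4 < v_5 on the vertex set. Then K (dimension 2) consists of the simplices:

  0-simplices (6): [v_0], [v_1], [v_2], [v_3], [v_4], [v_5]
  1-simplices (12): [v_0,v_1], [v_0,v_3], [v_0,v_4], [v_1,v_3], [v_1,v_4], [v_1,v_5], [v_2,v_3], [v_2,v_4], [v_2,v_5], [v_3,v_4], [v_3,v_5], [v_4,v_5]
  2-simplices (6): [v_0,v_1,v_4], [v_0,v_3,v_4], [v_1,v_3,v_5], [v_1,v_4,v_5], [v_2,v_3,v_4], [v_2,v_3,v_5]

so the chain groups are C_0 ≅ Z^6, C_1 ≅ Z^12, C_2 ≅ Z^6.

∂_1: C_1 → C_0 sends each edge [p,q] (with p < q) to q − p. For instance
  ∂[v_1,v_3] = [v_3] − [v_1].
The resulting 6×12 matrix has rank 5, and its Smith normal form has invariant factors (1,1,1,1,1).

Boundary ∂_2: C_2 → C_1 maps a triangle to the signed sum of its edges. For instance
  ∂[v_2,v_3,v_5] = [v_3,v_5] − [v_2,v_5] + [v_2,v_3],
  ∂[v_2,v_3,v_4] = [v_3,v_4] − [v_2,v_4] + [v_2,v_3].
As a 12×6 matrix over Z this has rank 6, with invariant factors (1,1,1,1,1,1).

From H_k ≅ ker(∂_k) / im(∂_{k+1}) we obtain:

  H_2: rank ker ∂_2 − rank ∂_3 = (6 − 6) − 0 = 0, and there is no ∂_3, so H_2 = 0.

H_2 ≅ 0.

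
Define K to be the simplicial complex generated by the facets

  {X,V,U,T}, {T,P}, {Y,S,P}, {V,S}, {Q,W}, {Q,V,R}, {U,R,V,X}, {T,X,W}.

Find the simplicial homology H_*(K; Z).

We work with the vertex ordering P < Q < R < S < T < U < V < W < X < Y. The simplices of K, each written with vertices in increasing order, are:

  0-simplices (10): P, Q, R, S, T, U, V, W, X, Y
  1-simplices (19): PS, PT, PY, QR, QV, QW, RU, RV, RX, SV, SY, TU, TV, TW, TX, UV, UX, VX, WX
  2-simplices (10): PSY, QRV, RUV, RUX, RVX, TUV, TUX, TVX, TWX, UVX
  3-simplices (2): RUVX, TUVX

Hence C_0 ≅ Z^10, C_1 ≅ Z^19, C_2 ≅ Z^10, C_3 ≅ Z^2.

The boundary map ∂_1: C_1 → C_0 maps an edge to its endpoints' difference, ∂[p,q] = q − p. For instance
  ∂QR = R − Q.
The resulting 10×19 matrix has rank 9, and its Smith normal form has invariant factors (1,1,1,1,1,1,1,1,1).

The boundary map ∂_2: C_2 → C_1 sends each 2-simplex [p,q,r] to [q,r] − [p,r] + [p,q]. For instance
  ∂TWX = WX − TX + TW,
  ∂RUV = UV − RV + RU.
As a 19×10 matrix over Z this has rank 8, with invariant factors (1,1,1,1,1,1,1,1).

The boundary map ∂_3: C_3 → C_2 sends each 3-simplex σ to the alternating sum Σ_i (−1)^i (σ with its i-th vertex removed). For instance
  ∂RUVX = UVX − RVX + RUX − RUV,
  ∂TUVX = UVX − TVX + TUX − TUV.
The resulting 10×2 matrix has rank 2, and its Smith normal form has invariant factors (1,1).

Computing H_k = (kernel of ∂_k) / (image of ∂_{k+1}):

  H_0: rank C_0 − rank ∂_1 = 10 − 9 = 1, and the invariant factors of ∂_1 are all 1, so H_0 ≅ Z.
  H_1: rank ker ∂_1 − rank ∂_2 = (19 − 9) − 8 = 2, and the invariant factors of ∂_2 are all 1, so H_1 ≅ Z^2.
  H_2: rank ker ∂_2 − rank ∂_3 = (10 − 8) − 2 = 0, and the invariant factors of ∂_3 are all 1, so H_2 ≅ 0.
  H_3: rank ker ∂_3 − rank ∂_4 = (2 − 2) − 0 = 0, and there is no ∂_4, so H_3 ≅ 0.

H_0 = Z,  H_1 = Z^2,  H_2 = 0,  H_3 = 0.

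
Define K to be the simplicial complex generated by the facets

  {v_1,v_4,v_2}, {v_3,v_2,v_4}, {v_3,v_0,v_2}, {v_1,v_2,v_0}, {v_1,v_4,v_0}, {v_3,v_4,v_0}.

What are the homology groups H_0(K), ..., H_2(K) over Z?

H_0 = Z,  H_1 = 0,  H_2 = Z.

We work with the vertex ordering v_0 < v_1 < v_2 < v_3 < v_4. The simplices of K, each written with vertices in increasing order, are:

  0-simplices (5): [v_0], [v_1], [v_2], [v_3], [v_4]
  1-simplices (9): [v_0,v_1], [v_0,v_2], [v_0,v_3], [v_0,v_4], [v_1,v_2], [v_1,v_4], [v_2,v_3], [v_2,v_4], [v_3,v_4]
  2-simplices (6): [v_0,v_1,v_2], [v_0,v_1,v_4], [v_0,v_2,v_3], [v_0,v_3,v_4], [v_1,v_2,v_4], [v_2,v_3,v_4]

giving chain groups C_0 ≅ Z^5, C_1 ≅ Z^9, C_2 ≅ Z^6.

∂_1: C_1 → C_0 sends each edge [p,q] (with p < q) to q − p. For instance
  ∂[v_0,v_4] = [v_4] − [v_0].
This gives a 5×9 integer matrix of rank 4; reducing to Smith normal form yields diagonal entries (1,1,1,1).

∂_2: C_2 → C_1 sends each 2-simplex [p,q,r] to [q,r] − [p,r] + [p,q]. For instance
  ∂[v_2,v_3,v_4] = [v_3,v_4] − [v_2,v_4] + [v_2,v_3],
  ∂[v_0,v_2,v_3] = [v_2,v_3] − [v_0,v_3] + [v_0,v_2].
As a 9×6 matrix over Z this has rank 5, with invariant factors (1,1,1,1,1).

Now H_k = ker ∂_k / im ∂_{k+1}, so:

  H_0: rank C_0 − rank ∂_1 = 5 − 4 = 1, and the invariant factors of ∂_1 are all 1, so H_0 = Z.
  H_1: rank ker ∂_1 − rank ∂_2 = (9 − 4) − 5 = 0, and the invariant factors of ∂_2 are all 1, so H_1 = 0.
  H_2: rank ker ∂_2 − rank ∂_3 = (6 − 5) − 0 = 1, and there is no ∂_3, so H_2 = Z.

As a check, the Euler characteristic is 5 − 9 + 6 = 2, which agrees with 1 − 0 + 1 = 2.
(K is a triangulation of the 2-sphere S^2.)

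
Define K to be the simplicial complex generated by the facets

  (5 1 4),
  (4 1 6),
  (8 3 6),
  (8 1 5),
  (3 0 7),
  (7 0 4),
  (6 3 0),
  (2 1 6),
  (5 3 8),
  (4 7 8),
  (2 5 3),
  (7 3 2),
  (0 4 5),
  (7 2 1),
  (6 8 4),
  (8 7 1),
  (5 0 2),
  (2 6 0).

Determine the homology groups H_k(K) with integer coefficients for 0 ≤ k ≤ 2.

H_0 = Z,  H_1 = Z ⊕ Z_2,  H_2 = 0.

Order the vertices as 0 < 1 < 2 < 3 < 4 < 5 < 6 < 7 < 8. Listing each simplex with vertices in this order, K has dimension 2 with simplices:

  0-simplices (9): [0], [1], [2], [3], [4], [5], [6], [7], [8]
  1-simplices (27): (27 of them)
  2-simplices (18): [0,2,5], [0,2,6], [0,3,6], [0,3,7], [0,4,5], [0,4,7], [1,2,6], [1,2,7], [1,4,5], [1,4,6], [1,5,8], [1,7,8], [2,3,5], [2,3,7], [3,5,8], [3,6,8], [4,6,8], [4,7,8]

giving chain groups C_0 ≅ Z^9, C_1 ≅ Z^27, C_2 ≅ Z^18.

∂_1: C_1 → C_0 is given by ∂[p,q] = [q] − [p]. For instance
  ∂[1,7] = [7] − [1].
The 9×27 boundary matrix has rank 8 and Smith normal form diag(1,1,1,1,1,1,1,1).

∂_2: C_2 → C_1 sends each 2-simplex [p,q,r] to [q,r] − [p,r] + [p,q]. For instance
  ∂[1,5,8] = [5,8] − [1,8] + [1,5],
  ∂[2,3,5] = [3,5] − [2,5] + [2,3].
This gives a 27×18 integer matrix of rank 18; reducing to Smith normal form yields diagonal entries (1,1,1,1,1,1,1,1,1,1,1,1,1,1,1,1,1,2).

Computing H_k = (kernel of ∂_k) / (image of ∂_{k+1}):

  H_0: rank C_0 − rank ∂_1 = 9 − 8 = 1, and the invariant factors of ∂_1 are all 1, so H_0 = Z.
  H_1: rank ker ∂_1 − rank ∂_2 = (27 − 8) − 18 = 1, and ∂_2 has invariant factor 2 > 1, so H_1 = Z ⊕ Z_2.
  H_2: rank ker ∂_2 − rank ∂_3 = (18 − 18) − 0 = 0, and there is no ∂_3, so H_2 = 0.

(K is a triangulation of the Klein bottle.)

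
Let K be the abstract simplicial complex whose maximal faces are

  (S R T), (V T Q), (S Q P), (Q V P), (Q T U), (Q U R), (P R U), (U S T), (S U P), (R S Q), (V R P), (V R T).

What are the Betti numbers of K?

b_0 = 1, b_1 = 0, b_2 = 0.

Fix the vertex order P < Q < R < S < T < U < V and write every simplex with vertices in increasing order. Then dim K = 2 and the simplices of K are:

  0-simplices (7): P, Q, R, S, T, U, V
  1-simplices (18): PQ, PR, PS, PU, PV, QR, QS, QT, QU, QV, RS, RT, RU, RV, ST, SU, TU, TV
  2-simplices (12): PQS, PQV, PRU, PRV, PSU, QRS, QRU, QTU, QTV, RST, RTV, STU

so the chain groups are C_0 ≅ Z^7, C_1 ≅ Z^18, C_2 ≅ Z^12.

The boundary map ∂_1: C_1 → C_0 is given by ∂[p,q] = [q] − [p].
This gives a 7×18 integer matrix of rank 6; reducing to Smith normal form yields diagonal entries (1,1,1,1,1,1).

∂_2: C_2 → C_1 sends each 2-simplex [p,q,r] to [q,r] − [p,r] + [p,q]. For instance
  ∂PQV = QV − PV + PQ,
  ∂PQS = QS − PS + PQ.
The resulting 18×12 matrix has rank 12, and its Smith normal form has invariant factors (1,1,1,1,1,1,1,1,1,1,1,2).

From H_k ≅ ker(∂_k) / im(∂_{k+1}) we obtain:

  H_0: rank C_0 − rank ∂_1 = 7 − 6 = 1, and the invariant factors of ∂_1 are all 1, so H_0 = Z.
  H_1: rank ker ∂_1 − rank ∂_2 = (18 − 6) − 12 = 0, and ∂_2 has invariant factor 2 > 1, so H_1 = Z/2.
  H_2: rank ker ∂_2 − rank ∂_3 = (12 − 12) − 0 = 0, and there is no ∂_3, so H_2 = 0.

Hence the Betti numbers are b_0 = 1, b_1 = 0, b_2 = 0.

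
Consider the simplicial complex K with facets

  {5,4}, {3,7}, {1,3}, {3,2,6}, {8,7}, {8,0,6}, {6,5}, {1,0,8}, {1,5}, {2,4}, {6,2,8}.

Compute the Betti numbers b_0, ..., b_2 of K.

b_0 = 1, b_1 = 4, b_2 = 0.

We work with the vertex ordering 0 < 1 < 2 < 3 < 4 < 5 < 6 < 7 < 8. The simplices of K, each written with vertices in increasing order, are:

  0-simplices (9): [0], [1], [2], [3], [4], [5], [6], [7], [8]
  1-simplices (16): [0,1], [0,6], [0,8], [1,3], [1,5], [1,8], [2,3], [2,4], [2,6], [2,8], [3,6], [3,7], [4,5], [5,6], [6,8], [7,8]
  2-simplices (4): [0,1,8], [0,6,8], [2,3,6], [2,6,8]

giving chain groups C_0 ≅ Z^9, C_1 ≅ Z^16, C_2 ≅ Z^4.

Boundary ∂_1: C_1 → C_0 maps an edge to its endpoints' difference, ∂[p,q] = q − p. For instance
  ∂[7,8] = [8] − [7].
This gives a 9×16 integer matrix of rank 8; reducing to Smith normal form yields diagonal entries (1,1,1,1,1,1,1,1).

The boundary map ∂_2: C_2 → C_1 acts by ∂[p,q,r] = [q,r] − [p,r] + [p,q]. For instance
  ∂[2,3,6] = [3,6] − [2,6] + [2,3],
  ∂[0,6,8] = [6,8] − [0,8] + [0,6].
As a 16×4 matrix over Z this has rank 4, with invariant factors (1,1,1,1).

From H_k ≅ ker(∂_k) / im(∂_{k+1}) we obtain:

  H_0: rank C_0 − rank ∂_1 = 9 − 8 = 1, and the invariant factors of ∂_1 are all 1, so H_0 ≅ Z.
  H_1: rank ker ∂_1 − rank ∂_2 = (16 − 8) − 4 = 4, and the invariant factors of ∂_2 are all 1, so H_1 ≅ Z^4.
  H_2: rank ker ∂_2 − rank ∂_3 = (4 − 4) − 0 = 0, and there is no ∂_3, so H_2 ≅ 0.

Hence the Betti numbers are b_0 = 1, b_1 = 4, b_2 = 0.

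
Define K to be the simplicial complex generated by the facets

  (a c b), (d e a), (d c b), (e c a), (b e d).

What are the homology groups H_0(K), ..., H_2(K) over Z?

K has 5 vertices, 10 edges, 5 triangles.
rank ∂_0 = 0, rank ∂_1 = 4 ⇒ b_0 = 5 − 0 − 4 = 1; all invariant factors of ∂_1 are 1 so no torsion. So H_0 ≅ Z.
rank ∂_1 = 4, rank ∂_2 = 5 ⇒ b_1 = 10 − 4 − 5 = 1; all invariant factors of ∂_2 are 1 so no torsion. So H_1 ≅ Z.
rank ∂_2 = 5, rank ∂_3 = 0 ⇒ b_2 = 5 − 5 − 0 = 0. So H_2 ≅ 0.

H_0 = Z,  H_1 = Z,  H_2 = 0.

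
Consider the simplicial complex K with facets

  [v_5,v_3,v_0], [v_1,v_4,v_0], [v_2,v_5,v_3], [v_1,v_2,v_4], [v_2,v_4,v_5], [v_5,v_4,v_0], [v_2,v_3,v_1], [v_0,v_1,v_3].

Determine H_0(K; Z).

We work with the vertex ordering v_0 < v_1 < v_2 < v_3 < v_4 < v_5. The simplices of K, each written with vertices in increasing order, are:

  0-simplices (6): [v_0], [v_1], [v_2], [v_3], [v_4], [v_5]
  1-simplices (12): [v_0,v_1], [v_0,v_3], [v_0,v_4], [v_0,v_5], [v_1,v_2], [v_1,v_3], [v_1,v_4], [v_2,v_3], [v_2,v_4], [v_2,v_5], [v_3,v_5], [v_4,v_5]
  2-simplices (8): [v_0,v_1,v_3], [v_0,v_1,v_4], [v_0,v_3,v_5], [v_0,v_4,v_5], [v_1,v_2,v_3], [v_1,v_2,v_4], [v_2,v_3,v_5], [v_2,v_4,v_5]

so the chain groups are C_0 ≅ Z^6, C_1 ≅ Z^12, C_2 ≅ Z^8.

The boundary map ∂_1: C_1 → C_0 sends each edge [p,q] (with p < q) to q − p.
The resulting 6×12 matrix has rank 5, and its Smith normal form has invariant factors (1,1,1,1,1).

∂_2: C_2 → C_1 acts by ∂[p,q,r] = [q,r] − [p,r] + [p,q]. For instance
  ∂[v_2,v_4,v_5] = [v_4,v_5] − [v_2,v_5] + [v_2,v_4],
  ∂[v_0,v_1,v_3] = [v_1,v_3] − [v_0,v_3] + [v_0,v_1].
This gives a 12×8 integer matrix of rank 7; reducing to Smith normal form yields diagonal entries (1,1,1,1,1,1,1).

From H_k ≅ ker(∂_k) / im(∂_{k+1}) we obtain:

  H_0: rank C_0 − rank ∂_1 = 6 − 5 = 1, and the invariant factors of ∂_1 are all 1, so H_0 ≅ Z.

(K is a triangulation of the 2-sphere S^2.)

H_0 ≅ Z.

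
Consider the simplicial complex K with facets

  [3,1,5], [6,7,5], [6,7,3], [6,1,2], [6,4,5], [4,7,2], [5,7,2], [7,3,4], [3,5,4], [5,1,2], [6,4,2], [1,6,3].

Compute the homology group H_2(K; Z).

Order the vertices as 1 < 2 < 3 < 4 < 5 < 6 < 7. Listing each simplex with vertices in this order, K has dimension 2 with simplices:

  0-simplices (7): [1], [2], [3], [4], [5], [6], [7]
  1-simplices (18): [1,2], [1,3], [1,5], [1,6], [2,4], [2,5], [2,6], [2,7], [3,4], [3,5], [3,6], [3,7], [4,5], [4,6], [4,7], [5,6], [5,7], [6,7]
  2-simplices (12): [1,2,5], [1,2,6], [1,3,5], [1,3,6], [2,4,6], [2,4,7], [2,5,7], [3,4,5], [3,4,7], [3,6,7], [4,5,6], [5,6,7]

so the chain groups are C_0 ≅ Z^7, C_1 ≅ Z^18, C_2 ≅ Z^12.

The boundary map ∂_1: C_1 → C_0 is given by ∂[p,q] = [q] − [p]. For instance
  ∂[1,3] = [3] − [1].
As a 7×18 matrix over Z this has rank 6, with invariant factors (1,1,1,1,1,1).

Boundary ∂_2: C_2 → C_1 maps a triangle to the signed sum of its edges. For instance
  ∂[3,4,5] = [4,5] − [3,5] + [3,4],
  ∂[1,2,5] = [2,5] − [1,5] + [1,2].
As a 18×12 matrix over Z this has rank 12, with invariant factors (1,1,1,1,1,1,1,1,1,1,1,2).

Reading off H_k = ker ∂_k / im ∂_{k+1}:

  H_2: rank ker ∂_2 − rank ∂_3 = (12 − 12) − 0 = 0, and there is no ∂_3, so H_2 ≅ 0.

(K is a triangulation of the real projective plane RP^2.)

H_2 ≅ 0.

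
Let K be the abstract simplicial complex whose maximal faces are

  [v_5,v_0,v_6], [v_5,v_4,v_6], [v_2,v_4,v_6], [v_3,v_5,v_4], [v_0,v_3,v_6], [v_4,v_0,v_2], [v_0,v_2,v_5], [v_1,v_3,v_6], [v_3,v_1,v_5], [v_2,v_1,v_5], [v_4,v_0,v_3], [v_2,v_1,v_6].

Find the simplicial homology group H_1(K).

H_1 ≅ Z/2Z.

Order the vertices as v_0 < v_1 < v_2 < v_3 < v_4 < v_5 < v_6. Listing each simplex with vertices in this order, K has dimension 2 with simplices:

  0-simplices (7): [v_0], [v_1], [v_2], [v_3], [v_4], [v_5], [v_6]
  1-simplices (18): (18 of them)
  2-simplices (12): (12 of them)

giving chain groups C_0 ≅ Z^7, C_1 ≅ Z^18, C_2 ≅ Z^12.

Boundary ∂_1: C_1 → C_0 sends each edge [p,q] (with p < q) to q − p. For instance
  ∂[v_0,v_3] = [v_3] − [v_0].
The resulting 7×18 matrix has rank 6, and its Smith normal form has invariant factors (1,1,1,1,1,1).

The boundary map ∂_2: C_2 → C_1 maps a triangle to the signed sum of its edges. For instance
  ∂[v_0,v_5,v_6] = [v_5,v_6] − [v_0,v_6] + [v_0,v_5],
  ∂[v_3,v_4,v_5] = [v_4,v_5] − [v_3,v_5] + [v_3,v_4].
The 18×12 boundary matrix has rank 12 and Smith normal form diag(1,1,1,1,1,1,1,1,1,1,1,2).

From H_k ≅ ker(∂_k) / im(∂_{k+1}) we obtain:

  H_1: rank ker ∂_1 − rank ∂_2 = (18 − 6) − 12 = 0, and ∂_2 has invariant factor 2 > 1, so H_1 ≅ Z/2Z.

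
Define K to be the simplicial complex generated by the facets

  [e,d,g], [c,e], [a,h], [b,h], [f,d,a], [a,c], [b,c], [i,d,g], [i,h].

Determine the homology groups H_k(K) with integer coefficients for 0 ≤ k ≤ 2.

H_0 = Z,  H_1 = Z^3,  H_2 = 0.

K has 9 vertices, 14 edges, 3 triangles.
rank ∂_0 = 0, rank ∂_1 = 8 ⇒ b_0 = 9 − 0 − 8 = 1; all invariant factors of ∂_1 are 1 so no torsion. So H_0 ≅ Z.
rank ∂_1 = 8, rank ∂_2 = 3 ⇒ b_1 = 14 − 8 − 3 = 3; all invariant factors of ∂_2 are 1 so no torsion. So H_1 ≅ Z^3.
rank ∂_2 = 3, rank ∂_3 = 0 ⇒ b_2 = 3 − 3 − 0 = 0. So H_2 ≅ 0.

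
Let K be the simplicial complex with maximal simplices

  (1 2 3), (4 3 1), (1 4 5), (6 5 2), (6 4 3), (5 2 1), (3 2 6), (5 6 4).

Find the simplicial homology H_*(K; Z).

Order the vertices as 1 < 2 < 3 < 4 < 5 < 6. Listing each simplex with vertices in this order, K has dimension 2 with simplices:

  0-simplices (6): [1], [2], [3], [4], [5], [6]
  1-simplices (12): [1,2], [1,3], [1,4], [1,5], [2,3], [2,5], [2,6], [3,4], [3,6], [4,5], [4,6], [5,6]
  2-simplices (8): [1,2,3], [1,2,5], [1,3,4], [1,4,5], [2,3,6], [2,5,6], [3,4,6], [4,5,6]

Hence C_0 ≅ Z^6, C_1 ≅ Z^12, C_2 ≅ Z^8.

The boundary map ∂_1: C_1 → C_0 maps an edge to its endpoints' difference, ∂[p,q] = q − p. For instance
  ∂[2,3] = [3] − [2].
As a 6×12 matrix over Z this has rank 5, with invariant factors (1,1,1,1,1).

Boundary ∂_2: C_2 → C_1 sends each 2-simplex [p,q,r] to [q,r] − [p,r] + [p,q]. For instance
  ∂[1,4,5] = [4,5] − [1,5] + [1,4],
  ∂[1,2,5] = [2,5] − [1,5] + [1,2].
The 12×8 boundary matrix has rank 7 and Smith normal form diag(1,1,1,1,1,1,1).

Now H_k = ker ∂_k / im ∂_{k+1}, so:

  H_0: rank C_0 − rank ∂_1 = 6 − 5 = 1, and the invariant factors of ∂_1 are all 1, so H_0 ≅ Z.
  H_1: rank ker ∂_1 − rank ∂_2 = (12 − 5) − 7 = 0, and the invariant factors of ∂_2 are all 1, so H_1 ≅ 0.
  H_2: rank ker ∂_2 − rank ∂_3 = (8 − 7) − 0 = 1, and there is no ∂_3, so H_2 ≅ Z.

As a check, the Euler characteristic is 6 − 12 + 8 = 2, which agrees with 1 − 0 + 1 = 2.
(K is a triangulation of the 2-sphere S^2.)

H_0 ≅ Z,  H_1 = 0,  H_2 ≅ Z.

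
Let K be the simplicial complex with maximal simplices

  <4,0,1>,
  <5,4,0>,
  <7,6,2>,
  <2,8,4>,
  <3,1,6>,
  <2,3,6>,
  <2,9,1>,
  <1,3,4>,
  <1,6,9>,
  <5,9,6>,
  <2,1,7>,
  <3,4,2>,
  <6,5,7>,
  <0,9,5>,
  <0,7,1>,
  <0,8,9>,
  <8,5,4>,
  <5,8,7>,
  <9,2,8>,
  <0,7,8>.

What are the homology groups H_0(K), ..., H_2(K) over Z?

We work with the vertex ordering 0 < 1 < 2 < 3 < 4 < 5 < 6 < 7 < 8 < 9. The simplices of K, each written with vertices in increasing order, are:

  0-simplices (10): [0], [1], [2], [3], [4], [5], [6], [7], [8], [9]
  1-simplices (30): (30 of them)
  2-simplices (20): (20 of them)

Hence C_0 ≅ Z^10, C_1 ≅ Z^30, C_2 ≅ Z^20.

The boundary map ∂_1: C_1 → C_0 sends each edge [p,q] (with p < q) to q − p.
This gives a 10×30 integer matrix of rank 9; reducing to Smith normal form yields diagonal entries (1,1,1,1,1,1,1,1,1).

∂_2: C_2 → C_1 acts by ∂[p,q,r] = [q,r] − [p,r] + [p,q]. For instance
  ∂[0,8,9] = [8,9] − [0,9] + [0,8],
  ∂[2,6,7] = [6,7] − [2,7] + [2,6].
The 30×20 boundary matrix has rank 20 and Smith normal form diag(1,1,1,1,1,1,1,1,1,1,1,1,1,1,1,1,1,1,1,2).

From H_k ≅ ker(∂_k) / im(∂_{k+1}) we obtain:

  H_0: rank C_0 − rank ∂_1 = 10 − 9 = 1, and the invariant factors of ∂_1 are all 1, so H_0 ≅ Z.
  H_1: rank ker ∂_1 − rank ∂_2 = (30 − 9) − 20 = 1, and ∂_2 has invariant factor 2 > 1, so H_1 ≅ Z ⊕ Z_2.
  H_2: rank ker ∂_2 − rank ∂_3 = (20 − 20) − 0 = 0, and there is no ∂_3, so H_2 ≅ 0.

As a check, the Euler characteristic is 10 − 30 + 20 = 0, which agrees with 1 − 1 + 0 = 0.
(K is a triangulation of the Klein bottle.)

H_0 = Z,  H_1 = Z ⊕ Z_2,  H_2 = 0.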